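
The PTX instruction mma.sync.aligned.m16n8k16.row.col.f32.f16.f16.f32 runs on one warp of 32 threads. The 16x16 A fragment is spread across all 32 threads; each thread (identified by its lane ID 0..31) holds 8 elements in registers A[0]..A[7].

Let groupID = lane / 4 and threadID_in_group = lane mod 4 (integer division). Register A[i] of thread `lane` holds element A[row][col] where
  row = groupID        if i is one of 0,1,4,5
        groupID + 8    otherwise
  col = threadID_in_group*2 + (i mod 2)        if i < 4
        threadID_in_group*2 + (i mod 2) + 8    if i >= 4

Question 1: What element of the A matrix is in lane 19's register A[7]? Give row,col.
12,15

lane 19->19/4=4, 19 mod 4=3
i=7  r:4+8->12  c:2·3+1+8->15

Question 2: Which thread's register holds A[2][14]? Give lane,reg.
11,4

r:2=>grp=2,rB=0  c:14=>cB=1,tig=3,lo=0
L=2*4+3=11  i=1*4+0*2+0=4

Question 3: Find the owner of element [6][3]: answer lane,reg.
r=6->g=6,rb=0  c=3->cb=0,t=1,b0=1
L=6*4+1=25  i=0*4+0*2+1=1

25,1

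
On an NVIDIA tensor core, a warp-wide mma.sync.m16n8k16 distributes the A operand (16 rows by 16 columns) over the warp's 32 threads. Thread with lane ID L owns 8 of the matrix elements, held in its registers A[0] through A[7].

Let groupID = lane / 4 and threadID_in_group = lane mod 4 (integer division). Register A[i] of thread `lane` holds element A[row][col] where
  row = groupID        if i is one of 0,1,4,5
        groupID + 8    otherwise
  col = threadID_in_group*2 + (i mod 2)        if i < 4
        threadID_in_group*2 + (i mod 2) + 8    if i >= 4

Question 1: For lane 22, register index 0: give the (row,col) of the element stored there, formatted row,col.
5,4

lane 22→22/4=5, 22 mod 4=2
i=0  r:5+0→5  c:2·2+0+0→4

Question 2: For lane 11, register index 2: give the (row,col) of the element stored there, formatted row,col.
10,6

L=11→G=11>>2=2, T=11&3=3
[2]→row 2+8=10  col 3·2+0+0=6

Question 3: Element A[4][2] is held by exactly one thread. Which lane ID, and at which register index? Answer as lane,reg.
r: 4->gid=4,r8=0  c: 2->c8=0,tid=1,i&1=0
L=4*4+1=17  i=0*4+0*2+0=0

17,0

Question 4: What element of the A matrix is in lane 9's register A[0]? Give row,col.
2,2

9: G=2,T=1
[0] (2+0,1*2+0+0) = (2,2)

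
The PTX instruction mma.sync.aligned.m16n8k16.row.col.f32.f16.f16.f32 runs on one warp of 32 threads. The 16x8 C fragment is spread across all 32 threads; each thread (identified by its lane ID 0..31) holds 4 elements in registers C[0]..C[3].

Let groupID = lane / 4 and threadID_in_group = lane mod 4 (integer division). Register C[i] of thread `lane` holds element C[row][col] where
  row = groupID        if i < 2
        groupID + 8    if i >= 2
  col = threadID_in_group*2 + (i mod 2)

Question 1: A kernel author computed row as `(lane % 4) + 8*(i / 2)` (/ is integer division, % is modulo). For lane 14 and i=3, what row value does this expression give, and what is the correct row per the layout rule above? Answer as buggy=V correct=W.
buggy=10 correct=11

`(lane % 4) + 8*(i / 2)`[14,3]=>10
L=14=>grp=14>>2=3, tig=14&3=2
[3]=>row 3+8=11  col 2·2+1=5
row: 10 vs 11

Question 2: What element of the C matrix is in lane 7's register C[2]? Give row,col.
lane 7⇒7/4=1, 7 mod 4=3
i=2  r:1+8⇒9  c:2·3+0⇒6

9,6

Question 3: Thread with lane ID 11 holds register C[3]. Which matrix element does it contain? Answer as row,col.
11: gr=2,th=3
[3] (2+8,3*2+1) = (10,7)

10,7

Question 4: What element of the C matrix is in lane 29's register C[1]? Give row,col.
29: gid=7,tid=1
[1] (7+0,1*2+1) = (7,3)

7,3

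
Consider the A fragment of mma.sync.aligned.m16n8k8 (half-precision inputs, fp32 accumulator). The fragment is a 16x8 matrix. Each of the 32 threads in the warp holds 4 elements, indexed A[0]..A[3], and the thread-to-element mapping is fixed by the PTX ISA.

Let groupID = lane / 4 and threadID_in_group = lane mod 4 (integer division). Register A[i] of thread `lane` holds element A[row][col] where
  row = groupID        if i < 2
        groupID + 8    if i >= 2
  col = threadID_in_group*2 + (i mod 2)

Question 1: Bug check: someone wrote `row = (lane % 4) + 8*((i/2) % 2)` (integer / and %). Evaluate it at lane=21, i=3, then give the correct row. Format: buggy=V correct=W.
buggy=9 correct=13

`(lane % 4) + 8*((i/2) % 2)`[21,3]=>9
21: grp=5,tig=1
[3] (5+8,1*2+1) = (13,3)
row: 9 vs 13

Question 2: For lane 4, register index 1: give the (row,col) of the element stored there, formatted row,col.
L=4->gid=4>>2=1, tid=4&3=0
[1]->row 1+0=1  col 0·2+1=1

1,1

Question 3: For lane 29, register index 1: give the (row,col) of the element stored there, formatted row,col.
lane 29→29/4=7, 29 mod 4=1
i=1  r:7+0→7  c:2·1+1→3

7,3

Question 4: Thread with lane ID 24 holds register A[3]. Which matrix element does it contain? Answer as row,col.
L=24⇒gr=24>>2=6, th=24&3=0
[3]⇒row 6+8=14  col 0·2+1=1

14,1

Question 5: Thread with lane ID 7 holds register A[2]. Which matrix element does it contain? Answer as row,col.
lane 7: gr=1 (7/4), th=3 (7%4)
i=2: r=1+8=9, c=3*2+0=6

9,6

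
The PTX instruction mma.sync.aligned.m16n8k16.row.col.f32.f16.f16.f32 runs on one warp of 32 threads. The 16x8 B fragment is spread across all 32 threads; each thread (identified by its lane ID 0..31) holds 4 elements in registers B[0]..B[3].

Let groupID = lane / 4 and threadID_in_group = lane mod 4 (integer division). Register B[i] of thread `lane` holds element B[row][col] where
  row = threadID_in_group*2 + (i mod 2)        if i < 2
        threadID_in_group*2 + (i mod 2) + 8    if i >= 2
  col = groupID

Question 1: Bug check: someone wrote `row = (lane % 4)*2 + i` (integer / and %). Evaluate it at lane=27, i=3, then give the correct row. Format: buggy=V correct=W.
`(lane % 4)*2 + i`[27,3]=>9
L=27=>grp=27>>2=6, tig=27&3=3
[3]=>row 3·2+1+8=15  col grp=6
row: 9 vs 15

buggy=9 correct=15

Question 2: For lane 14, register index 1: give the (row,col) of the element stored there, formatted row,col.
L=14⇒gr=14>>2=3, th=14&3=2
[1]⇒row 2·2+1+0=5  col gr=3

5,3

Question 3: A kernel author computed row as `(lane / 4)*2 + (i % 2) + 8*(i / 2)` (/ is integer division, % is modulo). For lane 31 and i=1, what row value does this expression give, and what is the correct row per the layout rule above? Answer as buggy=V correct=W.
`(lane / 4)*2 + (i % 2) + 8*(i / 2)`[31,1]=>15
lane 31: grp=7 (31/4), tig=3 (31%4)
i=1: r=3*2+1+0=7, c=grp=7
row: 15 vs 7

buggy=15 correct=7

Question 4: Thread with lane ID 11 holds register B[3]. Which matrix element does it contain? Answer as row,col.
L=11->g=11>>2=2, t=11&3=3
[3]->row 3·2+1+8=15  col g=2

15,2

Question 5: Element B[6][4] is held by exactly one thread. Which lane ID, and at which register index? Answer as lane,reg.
c=4→G=4  r=6→rhi=0,T=3,p=0
L=4*4+3=19  i=0*2+0=0

19,0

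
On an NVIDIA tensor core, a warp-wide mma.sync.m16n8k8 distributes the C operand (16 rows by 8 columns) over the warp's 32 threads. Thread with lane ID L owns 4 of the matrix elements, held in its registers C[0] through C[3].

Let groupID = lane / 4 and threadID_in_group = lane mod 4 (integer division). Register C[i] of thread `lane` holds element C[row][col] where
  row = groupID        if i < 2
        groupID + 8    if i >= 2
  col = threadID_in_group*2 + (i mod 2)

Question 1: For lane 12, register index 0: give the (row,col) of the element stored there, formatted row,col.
L=12->gid=12>>2=3, tid=12&3=0
[0]->row 3+0=3  col 0·2+0=0

3,0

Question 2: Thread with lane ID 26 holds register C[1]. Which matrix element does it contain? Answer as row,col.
L=26→G=26>>2=6, T=26&3=2
[1]→row 6+0=6  col 2·2+1=5

6,5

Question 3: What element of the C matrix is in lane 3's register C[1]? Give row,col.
L=3=>grp=3>>2=0, tig=3&3=3
[1]=>row 0+0=0  col 3·2+1=7

0,7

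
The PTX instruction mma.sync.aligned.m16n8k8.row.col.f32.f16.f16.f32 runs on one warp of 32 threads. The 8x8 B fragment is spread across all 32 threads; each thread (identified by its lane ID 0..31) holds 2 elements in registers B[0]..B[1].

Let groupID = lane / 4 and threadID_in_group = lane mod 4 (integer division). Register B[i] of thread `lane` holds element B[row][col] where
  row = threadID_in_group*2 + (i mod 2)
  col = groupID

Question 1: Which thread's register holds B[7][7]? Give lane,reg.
c=7⇒gr=7  r=7⇒th=3,odd=1
L=7*4+3=31  i=1=1

31,1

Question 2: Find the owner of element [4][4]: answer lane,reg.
c:4=>grp=4  r:4=>tig=2,lo=0
L=4*4+2=18  i=0=0

18,0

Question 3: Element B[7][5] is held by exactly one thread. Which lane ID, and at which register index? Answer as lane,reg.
23,1

c:5=>grp=5  r:7=>tig=3,lo=1
L=5*4+3=23  i=1=1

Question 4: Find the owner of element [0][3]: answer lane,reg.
12,0

c=3→G=3  r=0→T=0,p=0
L=3*4+0=12  i=0=0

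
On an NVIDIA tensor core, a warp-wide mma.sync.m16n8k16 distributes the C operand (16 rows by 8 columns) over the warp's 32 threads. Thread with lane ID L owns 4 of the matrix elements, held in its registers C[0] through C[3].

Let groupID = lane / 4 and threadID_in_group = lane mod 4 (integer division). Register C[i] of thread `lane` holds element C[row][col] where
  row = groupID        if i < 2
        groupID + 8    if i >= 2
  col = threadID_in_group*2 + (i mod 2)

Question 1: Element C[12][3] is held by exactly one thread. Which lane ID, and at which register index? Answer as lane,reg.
r: 12->gid=4,r8=1  c: 3->tid=1,i&1=1
L=4*4+1=17  i=1*2+1=3

17,3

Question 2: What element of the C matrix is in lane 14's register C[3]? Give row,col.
14: gr=3,th=2
[3] (3+8,2*2+1) = (11,5)

11,5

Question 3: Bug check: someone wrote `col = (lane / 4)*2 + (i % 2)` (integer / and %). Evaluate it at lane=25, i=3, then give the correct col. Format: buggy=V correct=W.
`(lane / 4)*2 + (i % 2)`[25,3]->13
lane 25: gid=6 (25/4), tid=1 (25%4)
i=3: r=6+8=14, c=1*2+1=3
col: 13 vs 3

buggy=13 correct=3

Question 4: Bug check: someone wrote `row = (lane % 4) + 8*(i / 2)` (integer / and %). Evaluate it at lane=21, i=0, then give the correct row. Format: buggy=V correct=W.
`(lane % 4) + 8*(i / 2)`[21,0]->1
L=21->g=21>>2=5, t=21&3=1
[0]->row 5+0=5  col 1·2+0=2
row: 1 vs 5

buggy=1 correct=5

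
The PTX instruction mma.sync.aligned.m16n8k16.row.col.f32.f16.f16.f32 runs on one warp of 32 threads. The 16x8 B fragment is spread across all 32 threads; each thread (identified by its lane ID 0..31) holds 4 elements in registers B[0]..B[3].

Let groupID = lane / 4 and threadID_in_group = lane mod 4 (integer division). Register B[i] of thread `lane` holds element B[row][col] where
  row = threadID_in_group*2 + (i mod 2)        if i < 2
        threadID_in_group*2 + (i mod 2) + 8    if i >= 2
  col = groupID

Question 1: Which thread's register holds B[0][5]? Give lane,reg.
20,0

c=5⇒gr=5  r=0⇒Rb=0,th=0,odd=0
L=5*4+0=20  i=0*2+0=0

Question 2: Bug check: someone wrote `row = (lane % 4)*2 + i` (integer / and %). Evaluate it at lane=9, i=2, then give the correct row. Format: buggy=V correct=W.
buggy=4 correct=10

`(lane % 4)*2 + i`[9,2]->4
L=9->g=9>>2=2, t=9&3=1
[2]->row 1·2+0+8=10  col g=2
row: 4 vs 10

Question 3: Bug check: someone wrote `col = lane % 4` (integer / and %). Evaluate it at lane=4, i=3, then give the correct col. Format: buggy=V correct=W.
`lane % 4`[4,3]⇒0
L=4⇒gr=4>>2=1, th=4&3=0
[3]⇒row 0·2+1+8=9  col gr=1
col: 0 vs 1

buggy=0 correct=1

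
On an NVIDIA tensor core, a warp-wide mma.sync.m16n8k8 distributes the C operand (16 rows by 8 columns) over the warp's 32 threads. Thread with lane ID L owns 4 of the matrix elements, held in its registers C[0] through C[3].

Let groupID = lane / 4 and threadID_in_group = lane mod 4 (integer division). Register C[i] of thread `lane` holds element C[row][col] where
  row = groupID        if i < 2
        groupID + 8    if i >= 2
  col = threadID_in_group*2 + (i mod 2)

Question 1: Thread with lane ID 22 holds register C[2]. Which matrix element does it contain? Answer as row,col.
13,4

lane 22→22/4=5, 22 mod 4=2
i=2  r:5+8→13  c:2·2+0→4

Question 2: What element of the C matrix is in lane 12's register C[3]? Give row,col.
11,1

lane 12: g=3 (12/4), t=0 (12%4)
i=3: r=3+8=11, c=0*2+1=1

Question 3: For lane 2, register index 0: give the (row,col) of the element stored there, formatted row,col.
0,4

L=2=>grp=2>>2=0, tig=2&3=2
[0]=>row 0+0=0  col 2·2+0=4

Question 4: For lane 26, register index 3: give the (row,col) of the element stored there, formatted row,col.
14,5

lane 26=>26/4=6, 26 mod 4=2
i=3  r:6+8=>14  c:2·2+1=>5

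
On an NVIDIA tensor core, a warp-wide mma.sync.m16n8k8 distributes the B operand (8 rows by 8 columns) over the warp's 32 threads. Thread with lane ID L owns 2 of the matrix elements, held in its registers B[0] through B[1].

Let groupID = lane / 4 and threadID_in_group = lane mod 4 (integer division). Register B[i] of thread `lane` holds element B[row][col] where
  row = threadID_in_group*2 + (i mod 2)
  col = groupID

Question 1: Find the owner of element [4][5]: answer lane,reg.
c=5→G=5  r=4→T=2,p=0
L=5*4+2=22  i=0=0

22,0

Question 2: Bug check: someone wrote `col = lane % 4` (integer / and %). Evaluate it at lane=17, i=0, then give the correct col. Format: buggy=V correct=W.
buggy=1 correct=4

`lane % 4`[17,0]→1
17: G=4,T=1
[0] (1*2+0,4) = (2,4)
col: 1 vs 4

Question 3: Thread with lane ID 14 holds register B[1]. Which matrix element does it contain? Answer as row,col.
14: grp=3,tig=2
[1] (2*2+1,3) = (5,3)

5,3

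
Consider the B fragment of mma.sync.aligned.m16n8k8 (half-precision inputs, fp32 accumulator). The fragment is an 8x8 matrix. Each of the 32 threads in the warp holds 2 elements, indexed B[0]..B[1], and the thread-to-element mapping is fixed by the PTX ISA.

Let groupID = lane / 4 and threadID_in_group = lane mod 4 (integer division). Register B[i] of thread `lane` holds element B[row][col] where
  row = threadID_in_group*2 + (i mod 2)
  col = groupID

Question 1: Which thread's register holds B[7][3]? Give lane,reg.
c: 3->gid=3  r: 7->tid=3,i&1=1
L=3*4+3=15  i=1=1

15,1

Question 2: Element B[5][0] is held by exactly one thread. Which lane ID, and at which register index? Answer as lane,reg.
c:0=>grp=0  r:5=>tig=2,lo=1
L=0*4+2=2  i=1=1

2,1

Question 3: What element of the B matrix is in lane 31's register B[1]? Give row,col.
lane 31⇒31/4=7, 31 mod 4=3
i=1  r:2·3+1⇒7  c:7

7,7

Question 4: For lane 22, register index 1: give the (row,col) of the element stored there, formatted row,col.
5,5

lane 22: gr=5 (22/4), th=2 (22%4)
i=1: r=2*2+1=5, c=gr=5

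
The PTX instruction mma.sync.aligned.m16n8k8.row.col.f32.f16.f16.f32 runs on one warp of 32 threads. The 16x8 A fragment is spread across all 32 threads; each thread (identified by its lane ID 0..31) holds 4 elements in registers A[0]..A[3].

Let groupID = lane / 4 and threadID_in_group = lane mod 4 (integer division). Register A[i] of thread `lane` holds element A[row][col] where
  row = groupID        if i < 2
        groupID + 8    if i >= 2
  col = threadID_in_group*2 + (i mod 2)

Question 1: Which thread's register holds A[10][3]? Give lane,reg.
r=10->g=2,rb=1  c=3->t=1,b0=1
L=2*4+1=9  i=1*2+1=3

9,3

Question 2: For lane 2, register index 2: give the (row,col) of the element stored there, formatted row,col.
2: G=0,T=2
[2] (0+8,2*2+0) = (8,4)

8,4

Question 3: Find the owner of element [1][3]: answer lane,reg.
r: 1->gid=1,r8=0  c: 3->tid=1,i&1=1
L=1*4+1=5  i=0*2+1=1

5,1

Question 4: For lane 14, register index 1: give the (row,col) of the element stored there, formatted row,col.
3,5

14: grp=3,tig=2
[1] (3+0,2*2+1) = (3,5)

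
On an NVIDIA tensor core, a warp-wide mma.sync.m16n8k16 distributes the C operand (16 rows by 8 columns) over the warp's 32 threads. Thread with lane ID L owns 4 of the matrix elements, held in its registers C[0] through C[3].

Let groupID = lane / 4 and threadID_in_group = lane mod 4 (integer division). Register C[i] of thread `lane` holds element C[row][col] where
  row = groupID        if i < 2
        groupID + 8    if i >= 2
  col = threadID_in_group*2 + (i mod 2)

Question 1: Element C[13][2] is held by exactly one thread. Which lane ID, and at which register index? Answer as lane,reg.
21,2

r=13⇒gr=5,Rb=1  c=2⇒th=1,odd=0
L=5*4+1=21  i=1*2+0=2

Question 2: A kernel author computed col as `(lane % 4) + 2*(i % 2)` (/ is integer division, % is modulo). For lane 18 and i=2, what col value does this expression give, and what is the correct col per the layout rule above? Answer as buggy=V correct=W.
`(lane % 4) + 2*(i % 2)`[18,2]->2
18: gid=4,tid=2
[2] (4+8,2*2+0) = (12,4)
col: 2 vs 4

buggy=2 correct=4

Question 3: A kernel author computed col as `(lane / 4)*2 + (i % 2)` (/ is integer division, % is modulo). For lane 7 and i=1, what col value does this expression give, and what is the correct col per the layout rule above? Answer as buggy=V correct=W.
`(lane / 4)*2 + (i % 2)`[7,1]⇒3
L=7⇒gr=7>>2=1, th=7&3=3
[1]⇒row 1+0=1  col 3·2+1=7
col: 3 vs 7

buggy=3 correct=7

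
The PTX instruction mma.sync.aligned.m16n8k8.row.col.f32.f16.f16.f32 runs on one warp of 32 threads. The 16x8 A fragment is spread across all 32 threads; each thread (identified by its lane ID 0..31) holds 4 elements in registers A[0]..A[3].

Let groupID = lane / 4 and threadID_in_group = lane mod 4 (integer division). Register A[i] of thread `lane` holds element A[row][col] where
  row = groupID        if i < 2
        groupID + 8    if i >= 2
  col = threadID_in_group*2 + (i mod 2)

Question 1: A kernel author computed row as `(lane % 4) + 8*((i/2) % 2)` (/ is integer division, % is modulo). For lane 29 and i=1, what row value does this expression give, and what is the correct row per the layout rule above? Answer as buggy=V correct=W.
buggy=1 correct=7

`(lane % 4) + 8*((i/2) % 2)`[29,1]=>1
lane 29=>29/4=7, 29 mod 4=1
i=1  r:7+0=>7  c:2·1+1=>3
row: 1 vs 7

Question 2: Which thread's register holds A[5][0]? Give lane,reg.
20,0

r=5→G=5,rhi=0  c=0→T=0,p=0
L=5*4+0=20  i=0*2+0=0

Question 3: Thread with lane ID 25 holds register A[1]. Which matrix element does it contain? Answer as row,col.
lane 25->25/4=6, 25 mod 4=1
i=1  r:6+0->6  c:2·1+1->3

6,3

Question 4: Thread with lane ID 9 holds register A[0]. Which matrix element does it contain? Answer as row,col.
L=9→G=9>>2=2, T=9&3=1
[0]→row 2+0=2  col 1·2+0=2

2,2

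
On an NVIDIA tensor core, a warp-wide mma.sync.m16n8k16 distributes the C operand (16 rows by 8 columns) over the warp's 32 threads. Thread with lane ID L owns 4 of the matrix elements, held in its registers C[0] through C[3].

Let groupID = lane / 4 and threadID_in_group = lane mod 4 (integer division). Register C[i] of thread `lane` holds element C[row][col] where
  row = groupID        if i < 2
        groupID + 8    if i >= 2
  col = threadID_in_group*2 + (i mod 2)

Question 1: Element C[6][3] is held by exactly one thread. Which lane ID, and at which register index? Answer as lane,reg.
25,1

r=6⇒gr=6,Rb=0  c=3⇒th=1,odd=1
L=6*4+1=25  i=0*2+1=1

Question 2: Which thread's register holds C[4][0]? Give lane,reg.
r=4⇒gr=4,Rb=0  c=0⇒th=0,odd=0
L=4*4+0=16  i=0*2+0=0

16,0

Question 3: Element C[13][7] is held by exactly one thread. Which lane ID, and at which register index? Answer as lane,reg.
23,3

r=13->g=5,rb=1  c=7->t=3,b0=1
L=5*4+3=23  i=1*2+1=3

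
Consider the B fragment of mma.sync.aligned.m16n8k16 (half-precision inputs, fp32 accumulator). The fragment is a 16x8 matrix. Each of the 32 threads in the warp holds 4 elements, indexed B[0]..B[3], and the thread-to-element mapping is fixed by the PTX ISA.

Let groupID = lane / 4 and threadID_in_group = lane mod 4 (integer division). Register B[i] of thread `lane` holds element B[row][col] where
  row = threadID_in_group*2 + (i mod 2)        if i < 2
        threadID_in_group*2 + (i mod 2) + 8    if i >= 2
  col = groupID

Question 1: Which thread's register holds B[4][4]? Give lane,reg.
18,0

c=4→G=4  r=4→rhi=0,T=2,p=0
L=4*4+2=18  i=0*2+0=0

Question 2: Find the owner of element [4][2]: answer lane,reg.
c=2⇒gr=2  r=4⇒Rb=0,th=2,odd=0
L=2*4+2=10  i=0*2+0=0

10,0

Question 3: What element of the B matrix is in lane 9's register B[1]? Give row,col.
3,2

L=9⇒gr=9>>2=2, th=9&3=1
[1]⇒row 1·2+1+0=3  col gr=2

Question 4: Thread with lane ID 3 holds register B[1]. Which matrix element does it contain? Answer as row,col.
3: g=0,t=3
[1] (3*2+1+0,0) = (7,0)

7,0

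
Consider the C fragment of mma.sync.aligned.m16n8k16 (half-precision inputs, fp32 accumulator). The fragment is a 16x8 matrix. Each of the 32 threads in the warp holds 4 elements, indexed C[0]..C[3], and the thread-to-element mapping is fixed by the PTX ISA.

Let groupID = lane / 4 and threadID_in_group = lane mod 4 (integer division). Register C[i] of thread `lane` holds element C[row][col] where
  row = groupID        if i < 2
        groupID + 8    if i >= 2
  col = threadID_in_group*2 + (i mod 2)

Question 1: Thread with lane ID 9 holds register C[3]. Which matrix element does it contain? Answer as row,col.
10,3

lane 9: grp=2 (9/4), tig=1 (9%4)
i=3: r=2+8=10, c=1*2+1=3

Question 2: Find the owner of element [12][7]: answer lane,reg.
r=12→G=4,rhi=1  c=7→T=3,p=1
L=4*4+3=19  i=1*2+1=3

19,3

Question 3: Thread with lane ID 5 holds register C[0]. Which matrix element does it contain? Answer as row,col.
1,2

lane 5: grp=1 (5/4), tig=1 (5%4)
i=0: r=1+0=1, c=1*2+0=2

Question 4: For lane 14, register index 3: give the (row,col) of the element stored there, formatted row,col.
L=14->gid=14>>2=3, tid=14&3=2
[3]->row 3+8=11  col 2·2+1=5

11,5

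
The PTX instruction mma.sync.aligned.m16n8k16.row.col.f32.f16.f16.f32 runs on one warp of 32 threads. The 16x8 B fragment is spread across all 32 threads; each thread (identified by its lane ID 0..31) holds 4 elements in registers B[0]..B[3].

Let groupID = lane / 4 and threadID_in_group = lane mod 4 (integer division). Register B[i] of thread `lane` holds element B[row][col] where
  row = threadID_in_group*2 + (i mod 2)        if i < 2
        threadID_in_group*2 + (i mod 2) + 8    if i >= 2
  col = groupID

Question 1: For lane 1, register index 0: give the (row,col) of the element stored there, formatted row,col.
lane 1->1/4=0, 1 mod 4=1
i=0  r:2·1+0+0->2  c:0

2,0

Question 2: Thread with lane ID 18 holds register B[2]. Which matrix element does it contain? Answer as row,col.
lane 18=>18/4=4, 18 mod 4=2
i=2  r:2·2+0+8=>12  c:4

12,4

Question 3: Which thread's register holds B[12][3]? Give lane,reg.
14,2

c=3→G=3  r=12→rhi=1,T=2,p=0
L=3*4+2=14  i=1*2+0=2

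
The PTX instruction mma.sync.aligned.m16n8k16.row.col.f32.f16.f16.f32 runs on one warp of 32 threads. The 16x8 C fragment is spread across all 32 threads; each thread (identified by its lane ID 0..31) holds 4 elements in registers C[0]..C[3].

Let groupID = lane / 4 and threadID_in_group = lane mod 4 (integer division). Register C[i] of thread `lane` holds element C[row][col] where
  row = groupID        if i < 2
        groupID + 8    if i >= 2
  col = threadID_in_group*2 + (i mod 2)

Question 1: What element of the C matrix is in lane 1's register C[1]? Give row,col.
0,3

lane 1→1/4=0, 1 mod 4=1
i=1  r:0+0→0  c:2·1+1→3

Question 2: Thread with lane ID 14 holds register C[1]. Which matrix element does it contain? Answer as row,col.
3,5

14: gid=3,tid=2
[1] (3+0,2*2+1) = (3,5)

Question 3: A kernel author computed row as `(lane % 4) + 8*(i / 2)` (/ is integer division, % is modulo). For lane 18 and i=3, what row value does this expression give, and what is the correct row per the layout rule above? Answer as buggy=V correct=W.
buggy=10 correct=12

`(lane % 4) + 8*(i / 2)`[18,3]->10
lane 18->18/4=4, 18 mod 4=2
i=3  r:4+8->12  c:2·2+1->5
row: 10 vs 12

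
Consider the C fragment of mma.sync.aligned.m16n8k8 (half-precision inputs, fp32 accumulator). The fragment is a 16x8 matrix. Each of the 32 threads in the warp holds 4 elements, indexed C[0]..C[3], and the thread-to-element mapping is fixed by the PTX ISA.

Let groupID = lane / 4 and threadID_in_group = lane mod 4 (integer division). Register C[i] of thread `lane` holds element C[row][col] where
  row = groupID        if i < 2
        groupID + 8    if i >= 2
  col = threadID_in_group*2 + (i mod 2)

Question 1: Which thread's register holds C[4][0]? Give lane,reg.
16,0

r=4→G=4,rhi=0  c=0→T=0,p=0
L=4*4+0=16  i=0*2+0=0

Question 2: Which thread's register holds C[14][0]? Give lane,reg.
r:14=>grp=6,rB=1  c:0=>tig=0,lo=0
L=6*4+0=24  i=1*2+0=2

24,2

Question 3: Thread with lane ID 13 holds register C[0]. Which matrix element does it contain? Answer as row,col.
lane 13: G=3 (13/4), T=1 (13%4)
i=0: r=3+0=3, c=1*2+0=2

3,2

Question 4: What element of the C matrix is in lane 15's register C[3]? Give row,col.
L=15=>grp=15>>2=3, tig=15&3=3
[3]=>row 3+8=11  col 3·2+1=7

11,7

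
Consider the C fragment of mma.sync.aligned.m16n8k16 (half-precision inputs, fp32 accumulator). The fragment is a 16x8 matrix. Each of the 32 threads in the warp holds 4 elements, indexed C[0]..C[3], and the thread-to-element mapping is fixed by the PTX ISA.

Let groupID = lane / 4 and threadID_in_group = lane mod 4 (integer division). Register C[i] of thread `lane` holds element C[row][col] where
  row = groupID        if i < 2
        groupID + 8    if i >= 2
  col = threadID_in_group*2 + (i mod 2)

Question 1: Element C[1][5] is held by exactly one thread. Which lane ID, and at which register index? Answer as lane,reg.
6,1

r=1->g=1,rb=0  c=5->t=2,b0=1
L=1*4+2=6  i=0*2+1=1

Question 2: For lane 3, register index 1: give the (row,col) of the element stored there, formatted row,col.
3: grp=0,tig=3
[1] (0+0,3*2+1) = (0,7)

0,7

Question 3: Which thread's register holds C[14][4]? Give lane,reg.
r:14=>grp=6,rB=1  c:4=>tig=2,lo=0
L=6*4+2=26  i=1*2+0=2

26,2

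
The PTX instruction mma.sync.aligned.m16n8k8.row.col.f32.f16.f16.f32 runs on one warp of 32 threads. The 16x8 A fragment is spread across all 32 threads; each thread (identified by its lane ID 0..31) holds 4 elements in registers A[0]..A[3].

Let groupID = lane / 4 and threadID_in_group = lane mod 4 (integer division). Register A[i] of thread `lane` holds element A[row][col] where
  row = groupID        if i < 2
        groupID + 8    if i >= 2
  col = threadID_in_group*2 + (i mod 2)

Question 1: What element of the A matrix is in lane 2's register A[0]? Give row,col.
0,4

lane 2: gr=0 (2/4), th=2 (2%4)
i=0: r=0+0=0, c=2*2+0=4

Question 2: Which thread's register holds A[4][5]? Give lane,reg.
18,1

r=4→G=4,rhi=0  c=5→T=2,p=1
L=4*4+2=18  i=0*2+1=1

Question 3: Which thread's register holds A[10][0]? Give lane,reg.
8,2

r=10⇒gr=2,Rb=1  c=0⇒th=0,odd=0
L=2*4+0=8  i=1*2+0=2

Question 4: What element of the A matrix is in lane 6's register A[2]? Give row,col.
9,4

6: G=1,T=2
[2] (1+8,2*2+0) = (9,4)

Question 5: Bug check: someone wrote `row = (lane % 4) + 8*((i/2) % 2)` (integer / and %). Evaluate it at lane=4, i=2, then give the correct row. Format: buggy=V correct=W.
buggy=8 correct=9

`(lane % 4) + 8*((i/2) % 2)`[4,2]→8
lane 4: G=1 (4/4), T=0 (4%4)
i=2: r=1+8=9, c=0*2+0=0
row: 8 vs 9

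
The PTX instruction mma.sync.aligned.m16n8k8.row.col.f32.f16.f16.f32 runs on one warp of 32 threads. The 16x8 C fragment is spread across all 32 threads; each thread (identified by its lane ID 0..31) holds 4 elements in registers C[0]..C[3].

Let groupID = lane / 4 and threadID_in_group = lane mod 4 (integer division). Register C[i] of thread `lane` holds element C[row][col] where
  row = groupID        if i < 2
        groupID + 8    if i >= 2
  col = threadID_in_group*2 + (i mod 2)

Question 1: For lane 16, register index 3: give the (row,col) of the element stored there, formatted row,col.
12,1

L=16->g=16>>2=4, t=16&3=0
[3]->row 4+8=12  col 0·2+1=1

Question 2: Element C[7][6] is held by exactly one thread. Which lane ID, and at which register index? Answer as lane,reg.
31,0

r:7=>grp=7,rB=0  c:6=>tig=3,lo=0
L=7*4+3=31  i=0*2+0=0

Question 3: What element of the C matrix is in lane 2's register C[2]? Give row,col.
8,4

lane 2->2/4=0, 2 mod 4=2
i=2  r:0+8->8  c:2·2+0->4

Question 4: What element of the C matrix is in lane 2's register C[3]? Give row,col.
2: grp=0,tig=2
[3] (0+8,2*2+1) = (8,5)

8,5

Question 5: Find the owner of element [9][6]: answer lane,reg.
r=9⇒gr=1,Rb=1  c=6⇒th=3,odd=0
L=1*4+3=7  i=1*2+0=2

7,2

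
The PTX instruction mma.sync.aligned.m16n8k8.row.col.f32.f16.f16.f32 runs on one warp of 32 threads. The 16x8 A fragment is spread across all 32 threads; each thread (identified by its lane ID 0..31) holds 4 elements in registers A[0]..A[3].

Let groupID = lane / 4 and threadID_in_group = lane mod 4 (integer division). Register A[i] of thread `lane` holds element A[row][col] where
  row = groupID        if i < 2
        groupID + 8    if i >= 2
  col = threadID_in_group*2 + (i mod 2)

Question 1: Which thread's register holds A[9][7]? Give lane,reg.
r=9⇒gr=1,Rb=1  c=7⇒th=3,odd=1
L=1*4+3=7  i=1*2+1=3

7,3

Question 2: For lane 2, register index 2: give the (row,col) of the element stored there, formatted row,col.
lane 2->2/4=0, 2 mod 4=2
i=2  r:0+8->8  c:2·2+0->4

8,4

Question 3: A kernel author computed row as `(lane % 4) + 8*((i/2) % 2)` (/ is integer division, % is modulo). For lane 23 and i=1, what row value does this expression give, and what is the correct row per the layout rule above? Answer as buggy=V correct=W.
buggy=3 correct=5

`(lane % 4) + 8*((i/2) % 2)`[23,1]→3
L=23→G=23>>2=5, T=23&3=3
[1]→row 5+0=5  col 3·2+1=7
row: 3 vs 5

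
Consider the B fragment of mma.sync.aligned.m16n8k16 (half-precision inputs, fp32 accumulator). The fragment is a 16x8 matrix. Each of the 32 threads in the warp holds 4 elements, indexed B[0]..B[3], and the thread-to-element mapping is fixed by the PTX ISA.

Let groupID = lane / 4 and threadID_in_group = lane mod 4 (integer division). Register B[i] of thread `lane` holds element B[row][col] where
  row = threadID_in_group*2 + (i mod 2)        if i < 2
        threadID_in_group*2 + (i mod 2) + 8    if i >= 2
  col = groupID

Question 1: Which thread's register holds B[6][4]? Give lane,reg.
c=4→G=4  r=6→rhi=0,T=3,p=0
L=4*4+3=19  i=0*2+0=0

19,0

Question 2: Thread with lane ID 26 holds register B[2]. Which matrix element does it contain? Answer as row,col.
12,6

26: gid=6,tid=2
[2] (2*2+0+8,6) = (12,6)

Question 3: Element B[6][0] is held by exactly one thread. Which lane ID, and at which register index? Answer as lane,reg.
3,0

c=0→G=0  r=6→rhi=0,T=3,p=0
L=0*4+3=3  i=0*2+0=0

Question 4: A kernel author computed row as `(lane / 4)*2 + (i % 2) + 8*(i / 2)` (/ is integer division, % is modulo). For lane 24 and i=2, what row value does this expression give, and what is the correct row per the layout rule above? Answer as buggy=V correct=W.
`(lane / 4)*2 + (i % 2) + 8*(i / 2)`[24,2]->20
24: gid=6,tid=0
[2] (0*2+0+8,6) = (8,6)
row: 20 vs 8

buggy=20 correct=8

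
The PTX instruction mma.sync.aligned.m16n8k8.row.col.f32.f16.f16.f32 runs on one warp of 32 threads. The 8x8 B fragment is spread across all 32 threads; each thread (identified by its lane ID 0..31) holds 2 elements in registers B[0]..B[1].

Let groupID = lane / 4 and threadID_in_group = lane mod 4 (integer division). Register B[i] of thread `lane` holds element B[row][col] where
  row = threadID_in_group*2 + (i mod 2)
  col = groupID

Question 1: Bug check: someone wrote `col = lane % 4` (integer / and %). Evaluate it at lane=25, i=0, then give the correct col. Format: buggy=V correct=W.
buggy=1 correct=6

`lane % 4`[25,0]=>1
lane 25=>25/4=6, 25 mod 4=1
i=0  r:2·1+0=>2  c:6
col: 1 vs 6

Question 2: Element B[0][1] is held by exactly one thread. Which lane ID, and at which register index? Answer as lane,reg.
4,0

c=1->g=1  r=0->t=0,b0=0
L=1*4+0=4  i=0=0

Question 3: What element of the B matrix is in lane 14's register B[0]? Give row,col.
4,3

14: G=3,T=2
[0] (2*2+0,3) = (4,3)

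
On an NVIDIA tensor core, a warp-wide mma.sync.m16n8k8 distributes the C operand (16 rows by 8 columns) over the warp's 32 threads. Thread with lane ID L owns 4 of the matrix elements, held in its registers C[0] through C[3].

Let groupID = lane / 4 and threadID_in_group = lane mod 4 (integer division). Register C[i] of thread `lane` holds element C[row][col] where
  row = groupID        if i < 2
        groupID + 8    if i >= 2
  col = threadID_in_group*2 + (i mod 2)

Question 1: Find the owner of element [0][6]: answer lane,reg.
3,0

r=0→G=0,rhi=0  c=6→T=3,p=0
L=0*4+3=3  i=0*2+0=0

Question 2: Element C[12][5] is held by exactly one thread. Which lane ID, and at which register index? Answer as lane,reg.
r=12->g=4,rb=1  c=5->t=2,b0=1
L=4*4+2=18  i=1*2+1=3

18,3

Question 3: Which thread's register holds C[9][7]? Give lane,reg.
7,3

r=9->g=1,rb=1  c=7->t=3,b0=1
L=1*4+3=7  i=1*2+1=3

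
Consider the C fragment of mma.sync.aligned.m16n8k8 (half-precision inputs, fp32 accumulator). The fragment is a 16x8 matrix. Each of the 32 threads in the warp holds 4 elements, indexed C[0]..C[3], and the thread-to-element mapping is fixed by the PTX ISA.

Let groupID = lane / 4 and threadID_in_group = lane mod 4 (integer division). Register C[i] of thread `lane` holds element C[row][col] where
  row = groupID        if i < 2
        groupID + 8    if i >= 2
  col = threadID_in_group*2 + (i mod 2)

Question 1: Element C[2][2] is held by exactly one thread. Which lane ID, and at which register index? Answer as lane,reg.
9,0

r=2->g=2,rb=0  c=2->t=1,b0=0
L=2*4+1=9  i=0*2+0=0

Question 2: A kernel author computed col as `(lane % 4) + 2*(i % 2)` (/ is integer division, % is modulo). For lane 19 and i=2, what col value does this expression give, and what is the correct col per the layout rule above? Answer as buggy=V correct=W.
`(lane % 4) + 2*(i % 2)`[19,2]→3
lane 19→19/4=4, 19 mod 4=3
i=2  r:4+8→12  c:2·3+0→6
col: 3 vs 6

buggy=3 correct=6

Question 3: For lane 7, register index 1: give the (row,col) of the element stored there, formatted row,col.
1,7

lane 7->7/4=1, 7 mod 4=3
i=1  r:1+0->1  c:2·3+1->7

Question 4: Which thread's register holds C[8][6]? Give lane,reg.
3,2

r=8→G=0,rhi=1  c=6→T=3,p=0
L=0*4+3=3  i=1*2+0=2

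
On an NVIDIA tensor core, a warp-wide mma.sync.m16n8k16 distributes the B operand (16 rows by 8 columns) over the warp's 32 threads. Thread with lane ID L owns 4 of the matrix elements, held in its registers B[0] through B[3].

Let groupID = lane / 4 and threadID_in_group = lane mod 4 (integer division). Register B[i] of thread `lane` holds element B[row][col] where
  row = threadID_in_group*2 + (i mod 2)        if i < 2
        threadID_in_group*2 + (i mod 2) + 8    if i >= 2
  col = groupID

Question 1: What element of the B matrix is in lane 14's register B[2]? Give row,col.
12,3

lane 14⇒14/4=3, 14 mod 4=2
i=2  r:2·2+0+8⇒12  c:3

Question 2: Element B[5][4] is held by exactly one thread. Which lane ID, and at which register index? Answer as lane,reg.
c=4→G=4  r=5→rhi=0,T=2,p=1
L=4*4+2=18  i=0*2+1=1

18,1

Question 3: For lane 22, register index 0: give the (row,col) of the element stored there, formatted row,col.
4,5

L=22=>grp=22>>2=5, tig=22&3=2
[0]=>row 2·2+0+0=4  col grp=5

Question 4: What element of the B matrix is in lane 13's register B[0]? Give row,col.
L=13=>grp=13>>2=3, tig=13&3=1
[0]=>row 1·2+0+0=2  col grp=3

2,3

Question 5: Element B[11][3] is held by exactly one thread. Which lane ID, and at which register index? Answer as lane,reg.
13,3

c:3=>grp=3  r:11=>rB=1,tig=1,lo=1
L=3*4+1=13  i=1*2+1=3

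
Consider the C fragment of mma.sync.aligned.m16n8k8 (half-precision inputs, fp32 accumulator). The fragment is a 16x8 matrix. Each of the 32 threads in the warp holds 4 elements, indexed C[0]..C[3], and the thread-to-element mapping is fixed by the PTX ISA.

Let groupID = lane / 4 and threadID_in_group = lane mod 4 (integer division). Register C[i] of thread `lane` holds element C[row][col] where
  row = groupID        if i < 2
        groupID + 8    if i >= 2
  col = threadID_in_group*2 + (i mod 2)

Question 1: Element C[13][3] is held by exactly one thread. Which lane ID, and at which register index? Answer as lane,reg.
21,3

r=13→G=5,rhi=1  c=3→T=1,p=1
L=5*4+1=21  i=1*2+1=3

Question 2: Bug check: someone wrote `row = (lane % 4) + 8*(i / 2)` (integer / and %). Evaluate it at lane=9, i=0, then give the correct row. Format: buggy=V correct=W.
`(lane % 4) + 8*(i / 2)`[9,0]->1
L=9->g=9>>2=2, t=9&3=1
[0]->row 2+0=2  col 1·2+0=2
row: 1 vs 2

buggy=1 correct=2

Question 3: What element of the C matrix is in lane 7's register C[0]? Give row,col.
L=7→G=7>>2=1, T=7&3=3
[0]→row 1+0=1  col 3·2+0=6

1,6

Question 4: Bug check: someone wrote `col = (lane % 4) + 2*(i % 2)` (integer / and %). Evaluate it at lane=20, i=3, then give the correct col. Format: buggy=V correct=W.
`(lane % 4) + 2*(i % 2)`[20,3]->2
L=20->gid=20>>2=5, tid=20&3=0
[3]->row 5+8=13  col 0·2+1=1
col: 2 vs 1

buggy=2 correct=1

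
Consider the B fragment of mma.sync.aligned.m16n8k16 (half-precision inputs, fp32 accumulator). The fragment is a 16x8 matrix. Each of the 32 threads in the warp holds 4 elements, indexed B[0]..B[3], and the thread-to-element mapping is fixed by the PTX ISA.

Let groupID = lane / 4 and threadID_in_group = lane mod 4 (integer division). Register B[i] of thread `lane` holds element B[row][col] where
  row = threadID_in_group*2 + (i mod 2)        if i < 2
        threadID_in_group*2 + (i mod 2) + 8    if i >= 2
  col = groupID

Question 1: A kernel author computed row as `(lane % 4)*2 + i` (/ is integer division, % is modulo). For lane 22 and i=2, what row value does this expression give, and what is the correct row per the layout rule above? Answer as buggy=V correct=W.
`(lane % 4)*2 + i`[22,2]=>6
lane 22: grp=5 (22/4), tig=2 (22%4)
i=2: r=2*2+0+8=12, c=grp=5
row: 6 vs 12

buggy=6 correct=12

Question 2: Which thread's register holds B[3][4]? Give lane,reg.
17,1

c: 4->gid=4  r: 3->r8=0,tid=1,i&1=1
L=4*4+1=17  i=0*2+1=1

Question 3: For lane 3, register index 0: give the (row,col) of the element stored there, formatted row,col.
L=3⇒gr=3>>2=0, th=3&3=3
[0]⇒row 3·2+0+0=6  col gr=0

6,0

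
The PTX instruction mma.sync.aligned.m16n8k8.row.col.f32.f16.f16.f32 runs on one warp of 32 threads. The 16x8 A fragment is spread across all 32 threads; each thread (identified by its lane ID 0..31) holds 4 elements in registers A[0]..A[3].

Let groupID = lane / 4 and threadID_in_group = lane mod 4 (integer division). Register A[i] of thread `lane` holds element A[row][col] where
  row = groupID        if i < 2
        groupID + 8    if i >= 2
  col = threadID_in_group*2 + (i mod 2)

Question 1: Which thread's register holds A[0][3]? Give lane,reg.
r:0=>grp=0,rB=0  c:3=>tig=1,lo=1
L=0*4+1=1  i=0*2+1=1

1,1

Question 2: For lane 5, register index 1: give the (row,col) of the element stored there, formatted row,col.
L=5->g=5>>2=1, t=5&3=1
[1]->row 1+0=1  col 1·2+1=3

1,3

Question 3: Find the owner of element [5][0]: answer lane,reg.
r:5=>grp=5,rB=0  c:0=>tig=0,lo=0
L=5*4+0=20  i=0*2+0=0

20,0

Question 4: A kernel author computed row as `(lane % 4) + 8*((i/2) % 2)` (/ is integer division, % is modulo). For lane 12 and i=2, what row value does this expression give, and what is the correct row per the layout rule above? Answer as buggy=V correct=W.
`(lane % 4) + 8*((i/2) % 2)`[12,2]=>8
L=12=>grp=12>>2=3, tig=12&3=0
[2]=>row 3+8=11  col 0·2+0=0
row: 8 vs 11

buggy=8 correct=11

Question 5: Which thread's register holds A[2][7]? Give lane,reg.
11,1

r=2→G=2,rhi=0  c=7→T=3,p=1
L=2*4+3=11  i=0*2+1=1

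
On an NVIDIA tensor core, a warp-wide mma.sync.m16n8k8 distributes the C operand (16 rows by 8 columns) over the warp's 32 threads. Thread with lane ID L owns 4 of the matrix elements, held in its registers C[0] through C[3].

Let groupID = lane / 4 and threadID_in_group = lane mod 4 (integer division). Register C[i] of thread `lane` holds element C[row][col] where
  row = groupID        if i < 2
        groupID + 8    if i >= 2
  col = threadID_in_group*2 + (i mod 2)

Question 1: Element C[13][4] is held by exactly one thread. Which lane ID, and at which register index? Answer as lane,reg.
r:13=>grp=5,rB=1  c:4=>tig=2,lo=0
L=5*4+2=22  i=1*2+0=2

22,2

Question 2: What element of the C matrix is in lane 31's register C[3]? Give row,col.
15,7

31: g=7,t=3
[3] (7+8,3*2+1) = (15,7)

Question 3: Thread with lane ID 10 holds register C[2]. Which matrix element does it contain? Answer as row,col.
10,4

L=10=>grp=10>>2=2, tig=10&3=2
[2]=>row 2+8=10  col 2·2+0=4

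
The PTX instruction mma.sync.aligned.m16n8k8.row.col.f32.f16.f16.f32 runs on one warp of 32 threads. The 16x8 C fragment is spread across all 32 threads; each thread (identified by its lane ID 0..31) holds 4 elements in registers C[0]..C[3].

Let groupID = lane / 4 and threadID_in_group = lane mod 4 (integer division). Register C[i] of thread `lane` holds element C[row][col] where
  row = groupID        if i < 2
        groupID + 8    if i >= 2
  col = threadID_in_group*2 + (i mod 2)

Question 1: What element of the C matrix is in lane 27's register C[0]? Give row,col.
lane 27: gid=6 (27/4), tid=3 (27%4)
i=0: r=6+0=6, c=3*2+0=6

6,6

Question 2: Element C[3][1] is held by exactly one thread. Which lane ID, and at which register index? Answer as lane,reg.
12,1

r=3⇒gr=3,Rb=0  c=1⇒th=0,odd=1
L=3*4+0=12  i=0*2+1=1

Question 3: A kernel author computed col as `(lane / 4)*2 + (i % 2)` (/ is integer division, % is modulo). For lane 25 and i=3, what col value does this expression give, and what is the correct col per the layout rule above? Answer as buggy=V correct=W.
buggy=13 correct=3

`(lane / 4)*2 + (i % 2)`[25,3]⇒13
lane 25: gr=6 (25/4), th=1 (25%4)
i=3: r=6+8=14, c=1*2+1=3
col: 13 vs 3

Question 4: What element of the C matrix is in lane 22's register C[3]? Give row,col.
13,5

lane 22: g=5 (22/4), t=2 (22%4)
i=3: r=5+8=13, c=2*2+1=5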